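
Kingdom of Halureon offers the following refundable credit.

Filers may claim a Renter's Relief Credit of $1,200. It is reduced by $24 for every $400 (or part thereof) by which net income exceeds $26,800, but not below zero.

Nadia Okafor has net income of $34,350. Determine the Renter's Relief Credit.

$744

Renter's Relief Credit: income exceeds $26,800 by $7,550, which is 19 full-or-partial $400 increments; reduction = 19 × $24 = $456, leaving $744.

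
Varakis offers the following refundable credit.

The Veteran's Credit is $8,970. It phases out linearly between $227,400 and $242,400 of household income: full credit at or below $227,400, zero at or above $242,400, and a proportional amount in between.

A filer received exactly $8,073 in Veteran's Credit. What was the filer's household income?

$228,900

$8,073 is 8,073/8,970 of the full $8,970, so 897/8,970 of the $15,000 range has been used: income = $227,400 + $15,000 × 897/8,970 = $228,900.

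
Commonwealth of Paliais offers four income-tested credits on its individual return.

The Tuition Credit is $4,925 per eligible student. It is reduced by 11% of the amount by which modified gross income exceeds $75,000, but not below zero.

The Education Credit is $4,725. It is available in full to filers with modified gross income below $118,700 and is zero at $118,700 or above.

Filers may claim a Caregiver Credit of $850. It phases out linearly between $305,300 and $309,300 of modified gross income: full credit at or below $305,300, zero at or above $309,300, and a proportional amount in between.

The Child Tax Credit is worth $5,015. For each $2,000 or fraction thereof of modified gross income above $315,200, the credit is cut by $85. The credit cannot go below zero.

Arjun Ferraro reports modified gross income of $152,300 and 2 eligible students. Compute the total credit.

$7,212

Tuition Credit: base = 2 × $4,925 = $9,850. 11% of the $77,300 excess over $75,000 is $8,503; credit = $9,850 − $8,503 = $1,347.
Education Credit: $152,300 meets or exceeds the $118,700 cutoff, so the credit is $0.
Caregiver Credit: $152,300 is at or below the $305,300 threshold, so the full $850 applies.
Child Tax Credit: $152,300 is at or below the $315,200 threshold, so the full $5,015 applies.
Total: $1,347 + $0 + $850 + $5,015 = $7,212.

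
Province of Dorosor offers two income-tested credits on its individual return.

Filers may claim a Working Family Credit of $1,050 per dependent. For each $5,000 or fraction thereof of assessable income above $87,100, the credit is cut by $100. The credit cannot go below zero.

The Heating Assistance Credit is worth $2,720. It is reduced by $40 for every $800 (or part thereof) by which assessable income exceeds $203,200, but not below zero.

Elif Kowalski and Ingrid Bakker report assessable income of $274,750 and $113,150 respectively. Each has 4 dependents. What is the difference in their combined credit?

$5,920

Elif ($274,750): Working Family Credit: base = 4 × $1,050 = $4,200. income exceeds $87,100 by $187,650, which is 38 full-or-partial $5,000 increments; reduction = 38 × $100 = $3,800, leaving $400. Heating Assistance Credit: income exceeds $203,200 by $71,550 → 90 increments × $40 = $3,600 ≥ base, so the credit is $0. total $400 + $0 = $400
Ingrid ($113,150): Working Family Credit: base = 4 × $1,050 = $4,200. income exceeds $87,100 by $26,050, which is 6 full-or-partial $5,000 increments; reduction = 6 × $100 = $600, leaving $3,600. Heating Assistance Credit: $113,150 is at or below the $203,200 threshold, so the full $2,720 applies. total $3,600 + $2,720 = $6,320
Difference: |$400 − $6,320| = $5,920.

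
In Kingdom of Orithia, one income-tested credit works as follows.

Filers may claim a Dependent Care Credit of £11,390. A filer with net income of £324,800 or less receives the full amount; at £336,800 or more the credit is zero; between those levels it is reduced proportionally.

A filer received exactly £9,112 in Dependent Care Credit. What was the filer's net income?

£9,112 is 9,112/11,390 of the full £11,390, so 2,278/11,390 of the £12,000 range has been used: income = £324,800 + £12,000 × 2,278/11,390 = £327,200.

£327,200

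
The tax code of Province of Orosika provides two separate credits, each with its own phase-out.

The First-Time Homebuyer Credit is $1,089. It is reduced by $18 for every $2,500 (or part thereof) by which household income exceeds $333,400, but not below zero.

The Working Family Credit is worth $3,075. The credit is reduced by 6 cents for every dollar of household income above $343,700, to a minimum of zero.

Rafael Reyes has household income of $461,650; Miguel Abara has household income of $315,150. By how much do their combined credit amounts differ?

$4,011

Rafael ($461,650): First-Time Homebuyer Credit: income exceeds $333,400 by $128,250, which is 52 full-or-partial $2,500 increments; reduction = 52 × $18 = $936, leaving $153. Working Family Credit: 6% of the $117,950 excess over $343,700 is $7,077 ≥ base, so the credit is $0. total $153 + $0 = $153
Miguel ($315,150): First-Time Homebuyer Credit: $315,150 is at or below the $333,400 threshold, so the full $1,089 applies. Working Family Credit: $315,150 is at or below the $343,700 threshold, so the full $3,075 applies. total $1,089 + $3,075 = $4,164
Difference: |$153 − $4,164| = $4,011.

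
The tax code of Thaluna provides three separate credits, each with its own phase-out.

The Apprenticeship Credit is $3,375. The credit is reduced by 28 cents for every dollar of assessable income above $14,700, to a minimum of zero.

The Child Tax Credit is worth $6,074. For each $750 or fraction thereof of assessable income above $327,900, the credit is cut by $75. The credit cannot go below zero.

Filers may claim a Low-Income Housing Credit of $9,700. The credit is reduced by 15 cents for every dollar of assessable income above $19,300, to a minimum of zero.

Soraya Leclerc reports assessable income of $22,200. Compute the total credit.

$16,614

Apprenticeship Credit: 28% of the $7,500 excess over $14,700 is $2,100; credit = $3,375 − $2,100 = $1,275.
Child Tax Credit: $22,200 is at or below the $327,900 threshold, so the full $6,074 applies.
Low-Income Housing Credit: 15% of the $2,900 excess over $19,300 is $435; credit = $9,700 − $435 = $9,265.
Total: $1,275 + $6,074 + $9,265 = $16,614.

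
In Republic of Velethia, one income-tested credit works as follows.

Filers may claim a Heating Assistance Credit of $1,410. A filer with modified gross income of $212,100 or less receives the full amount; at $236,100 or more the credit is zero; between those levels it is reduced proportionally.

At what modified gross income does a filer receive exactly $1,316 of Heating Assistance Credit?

$1,316 is 1,316/1,410 of the full $1,410, so 94/1,410 of the $24,000 range has been used: income = $212,100 + $24,000 × 94/1,410 = $213,700.

$213,700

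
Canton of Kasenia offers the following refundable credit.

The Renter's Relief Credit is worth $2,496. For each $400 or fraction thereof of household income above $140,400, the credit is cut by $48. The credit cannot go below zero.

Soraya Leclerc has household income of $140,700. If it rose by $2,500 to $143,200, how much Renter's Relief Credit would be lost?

$288

At $140,700 — income exceeds $140,400 by $300, which is 1 full-or-partial $400 increment; reduction = 1 × $48 = $48, leaving $2,448.
At $143,200 — income exceeds $140,400 by $2,800, which is 7 full-or-partial $400 increments; reduction = 7 × $48 = $336, leaving $2,160.
Lost: $2,448 − $2,160 = $288.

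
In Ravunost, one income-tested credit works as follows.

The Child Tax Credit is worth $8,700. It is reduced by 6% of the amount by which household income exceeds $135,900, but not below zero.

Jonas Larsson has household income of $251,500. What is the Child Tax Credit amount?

Child Tax Credit: 6% of the $115,600 excess over $135,900 is $6,936; credit = $8,700 − $6,936 = $1,764.

$1,764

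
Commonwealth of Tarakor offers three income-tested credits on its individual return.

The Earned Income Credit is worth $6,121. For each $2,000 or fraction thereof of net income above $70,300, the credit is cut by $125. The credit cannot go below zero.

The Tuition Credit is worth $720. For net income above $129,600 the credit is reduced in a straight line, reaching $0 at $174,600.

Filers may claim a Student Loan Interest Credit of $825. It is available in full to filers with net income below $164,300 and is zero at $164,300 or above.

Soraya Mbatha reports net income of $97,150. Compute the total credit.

$5,916

Earned Income Credit: income exceeds $70,300 by $26,850, which is 14 full-or-partial $2,000 increments; reduction = 14 × $125 = $1,750, leaving $4,371.
Tuition Credit: $97,150 is at or below the $129,600 threshold, so the full $720 applies.
Student Loan Interest Credit: $97,150 is below the $164,300 cutoff, so the full $825 applies.
Total: $4,371 + $720 + $825 = $5,916.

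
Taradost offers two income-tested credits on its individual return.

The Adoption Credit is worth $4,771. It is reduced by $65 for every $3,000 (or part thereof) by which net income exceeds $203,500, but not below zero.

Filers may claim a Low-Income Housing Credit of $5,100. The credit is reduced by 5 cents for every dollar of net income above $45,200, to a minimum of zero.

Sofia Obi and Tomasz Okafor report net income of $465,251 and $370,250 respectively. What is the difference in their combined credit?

$1,131

Sofia ($465,251): Adoption Credit: income exceeds $203,500 by $261,751 → 88 increments × $65 = $5,720 ≥ base, so the credit is $0. Low-Income Housing Credit: 5% of the $420,051 excess over $45,200 is $21,002.55 ≥ base, so the credit is $0. total $0 + $0 = $0
Tomasz ($370,250): Adoption Credit: income exceeds $203,500 by $166,750, which is 56 full-or-partial $3,000 increments; reduction = 56 × $65 = $3,640, leaving $1,131. Low-Income Housing Credit: 5% of the $325,050 excess over $45,200 is $16,252.50 ≥ base, so the credit is $0. total $1,131 + $0 = $1,131
Difference: |$0 − $1,131| = $1,131.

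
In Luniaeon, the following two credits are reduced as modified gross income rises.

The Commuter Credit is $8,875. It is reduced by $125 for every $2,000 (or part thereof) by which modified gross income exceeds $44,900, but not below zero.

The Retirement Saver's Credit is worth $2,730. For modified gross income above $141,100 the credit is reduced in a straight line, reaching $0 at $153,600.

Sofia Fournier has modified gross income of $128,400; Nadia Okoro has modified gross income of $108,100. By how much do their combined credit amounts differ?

Sofia ($128,400): Commuter Credit: income exceeds $44,900 by $83,500, which is 42 full-or-partial $2,000 increments; reduction = 42 × $125 = $5,250, leaving $3,625. Retirement Saver's Credit: $128,400 is at or below the $141,100 threshold, so the full $2,730 applies. total $3,625 + $2,730 = $6,355
Nadia ($108,100): Commuter Credit: income exceeds $44,900 by $63,200, which is 32 full-or-partial $2,000 increments; reduction = 32 × $125 = $4,000, leaving $4,875. Retirement Saver's Credit: $108,100 is at or below the $141,100 threshold, so the full $2,730 applies. total $4,875 + $2,730 = $7,605
Difference: |$6,355 − $7,605| = $1,250.

$1,250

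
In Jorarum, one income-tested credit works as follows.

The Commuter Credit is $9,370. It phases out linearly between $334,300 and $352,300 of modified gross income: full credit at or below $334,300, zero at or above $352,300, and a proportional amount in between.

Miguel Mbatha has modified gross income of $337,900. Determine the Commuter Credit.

$7,496

Commuter Credit: $337,900 is $3,600 into a $18,000 phase-out range, leaving 14,400/18,000 of the credit: $9,370 × 14,400/18,000 = $7,496.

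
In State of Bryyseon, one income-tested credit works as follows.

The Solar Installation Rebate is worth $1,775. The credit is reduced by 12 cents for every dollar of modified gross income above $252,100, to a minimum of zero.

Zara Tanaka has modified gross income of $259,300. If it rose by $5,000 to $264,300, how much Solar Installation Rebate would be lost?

At $259,300 — 12% of the $7,200 excess over $252,100 is $864; credit = $1,775 − $864 = $911.
At $264,300 — 12% of the $12,200 excess over $252,100 is $1,464; credit = $1,775 − $1,464 = $311.
Lost: $911 − $311 = $600.

$600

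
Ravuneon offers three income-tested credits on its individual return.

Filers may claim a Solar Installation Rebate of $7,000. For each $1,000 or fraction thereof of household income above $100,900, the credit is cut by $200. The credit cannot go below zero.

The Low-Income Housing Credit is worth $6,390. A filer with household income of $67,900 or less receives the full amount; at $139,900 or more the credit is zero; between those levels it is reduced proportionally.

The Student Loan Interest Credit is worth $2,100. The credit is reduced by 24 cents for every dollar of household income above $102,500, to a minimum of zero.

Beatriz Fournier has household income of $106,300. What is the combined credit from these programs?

Solar Installation Rebate: income exceeds $100,900 by $5,400, which is 6 full-or-partial $1,000 increments; reduction = 6 × $200 = $1,200, leaving $5,800.
Low-Income Housing Credit: $106,300 is $38,400 into a $72,000 phase-out range, leaving 33,600/72,000 of the credit: $6,390 × 33,600/72,000 = $2,982.
Student Loan Interest Credit: 24% of the $3,800 excess over $102,500 is $912; credit = $2,100 − $912 = $1,188.
Total: $5,800 + $2,982 + $1,188 = $9,970.

$9,970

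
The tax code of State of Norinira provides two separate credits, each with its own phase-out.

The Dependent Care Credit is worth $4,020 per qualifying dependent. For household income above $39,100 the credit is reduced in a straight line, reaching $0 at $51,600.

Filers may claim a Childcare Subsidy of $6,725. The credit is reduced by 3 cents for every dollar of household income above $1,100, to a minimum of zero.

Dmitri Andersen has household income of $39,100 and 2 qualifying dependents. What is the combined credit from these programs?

$13,625

Dependent Care Credit: base = 2 × $4,020 = $8,040. $39,100 is at or below the $39,100 threshold, so the full $8,040 applies.
Childcare Subsidy: 3% of the $38,000 excess over $1,100 is $1,140; credit = $6,725 − $1,140 = $5,585.
Total: $8,040 + $5,585 = $13,625.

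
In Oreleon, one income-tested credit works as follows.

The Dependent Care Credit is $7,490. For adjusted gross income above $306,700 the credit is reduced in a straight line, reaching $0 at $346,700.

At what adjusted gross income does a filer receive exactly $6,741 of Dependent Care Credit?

$310,700

$6,741 is 6,741/7,490 of the full $7,490, so 749/7,490 of the $40,000 range has been used: income = $306,700 + $40,000 × 749/7,490 = $310,700.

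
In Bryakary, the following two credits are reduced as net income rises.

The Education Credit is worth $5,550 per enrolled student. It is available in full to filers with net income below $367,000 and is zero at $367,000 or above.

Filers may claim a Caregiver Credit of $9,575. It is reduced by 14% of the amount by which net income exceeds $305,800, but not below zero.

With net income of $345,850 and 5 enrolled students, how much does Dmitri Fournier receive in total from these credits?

$31,718

Education Credit: base = 5 × $5,550 = $27,750. $345,850 is below the $367,000 cutoff, so the full $27,750 applies.
Caregiver Credit: 14% of the $40,050 excess over $305,800 is $5,607; credit = $9,575 − $5,607 = $3,968.
Total: $27,750 + $3,968 = $31,718.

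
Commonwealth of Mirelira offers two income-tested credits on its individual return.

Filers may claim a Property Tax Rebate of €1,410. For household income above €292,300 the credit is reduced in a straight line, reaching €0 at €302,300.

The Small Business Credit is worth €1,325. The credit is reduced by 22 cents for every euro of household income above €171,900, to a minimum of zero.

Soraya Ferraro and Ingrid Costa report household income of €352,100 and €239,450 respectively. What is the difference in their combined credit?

Soraya (€352,100): Property Tax Rebate: €352,100 is at or above €302,300, so the credit is €0. Small Business Credit: 22% of the €180,200 excess over €171,900 is €39,644 ≥ base, so the credit is €0. total €0 + €0 = €0
Ingrid (€239,450): Property Tax Rebate: €239,450 is at or below the €292,300 threshold, so the full €1,410 applies. Small Business Credit: 22% of the €67,550 excess over €171,900 is €14,861 ≥ base, so the credit is €0. total €1,410 + €0 = €1,410
Difference: |€0 − €1,410| = €1,410.

€1,410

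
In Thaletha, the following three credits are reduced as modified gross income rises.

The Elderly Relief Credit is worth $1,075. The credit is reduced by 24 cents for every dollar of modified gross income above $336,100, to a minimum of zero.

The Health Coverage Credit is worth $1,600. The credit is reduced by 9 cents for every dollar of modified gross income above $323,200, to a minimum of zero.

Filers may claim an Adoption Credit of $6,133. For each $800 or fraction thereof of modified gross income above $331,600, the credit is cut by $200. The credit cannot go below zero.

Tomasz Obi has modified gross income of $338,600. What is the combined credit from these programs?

$5,022

Elderly Relief Credit: 24% of the $2,500 excess over $336,100 is $600; credit = $1,075 − $600 = $475.
Health Coverage Credit: 9% of the $15,400 excess over $323,200 is $1,386; credit = $1,600 − $1,386 = $214.
Adoption Credit: income exceeds $331,600 by $7,000, which is 9 full-or-partial $800 increments; reduction = 9 × $200 = $1,800, leaving $4,333.
Total: $475 + $214 + $4,333 = $5,022.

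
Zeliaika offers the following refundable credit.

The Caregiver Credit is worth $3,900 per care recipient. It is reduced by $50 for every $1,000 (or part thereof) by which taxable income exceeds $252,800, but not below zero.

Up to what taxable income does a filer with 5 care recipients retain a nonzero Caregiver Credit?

$641,800

Full credit = 5 × $3,900 = $19,500.
After 389 increments the reduction is 389 × $50 = $19,450, leaving $50; one more increment wipes it out. Increment 389 ends at excess 389 × $1,000 = $389,000, so the highest qualifying income is $252,800 + $389,000 = $641,800.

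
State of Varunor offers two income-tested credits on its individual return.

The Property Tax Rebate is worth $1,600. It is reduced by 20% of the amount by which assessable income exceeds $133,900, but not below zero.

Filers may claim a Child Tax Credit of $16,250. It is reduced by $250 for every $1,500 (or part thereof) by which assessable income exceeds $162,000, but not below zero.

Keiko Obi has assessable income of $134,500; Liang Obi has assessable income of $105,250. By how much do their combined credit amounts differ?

Keiko ($134,500): Property Tax Rebate: 20% of the $600 excess over $133,900 is $120; credit = $1,600 − $120 = $1,480. Child Tax Credit: $134,500 is at or below the $162,000 threshold, so the full $16,250 applies. total $1,480 + $16,250 = $17,730
Liang ($105,250): Property Tax Rebate: $105,250 is at or below the $133,900 threshold, so the full $1,600 applies. Child Tax Credit: $105,250 is at or below the $162,000 threshold, so the full $16,250 applies. total $1,600 + $16,250 = $17,850
Difference: |$17,730 − $17,850| = $120.

$120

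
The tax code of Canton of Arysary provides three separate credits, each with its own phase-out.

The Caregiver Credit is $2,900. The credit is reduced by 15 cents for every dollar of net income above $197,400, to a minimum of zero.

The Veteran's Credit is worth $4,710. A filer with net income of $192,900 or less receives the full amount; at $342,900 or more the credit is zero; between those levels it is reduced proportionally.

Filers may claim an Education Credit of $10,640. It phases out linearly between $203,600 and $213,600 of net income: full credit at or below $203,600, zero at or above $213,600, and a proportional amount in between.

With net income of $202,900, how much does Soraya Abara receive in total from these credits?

Caregiver Credit: 15% of the $5,500 excess over $197,400 is $825; credit = $2,900 − $825 = $2,075.
Veteran's Credit: $202,900 is $10,000 into a $150,000 phase-out range, leaving 140,000/150,000 of the credit: $4,710 × 140,000/150,000 = $4,396.
Education Credit: $202,900 is at or below the $203,600 threshold, so the full $10,640 applies.
Total: $2,075 + $4,396 + $10,640 = $17,111.

$17,111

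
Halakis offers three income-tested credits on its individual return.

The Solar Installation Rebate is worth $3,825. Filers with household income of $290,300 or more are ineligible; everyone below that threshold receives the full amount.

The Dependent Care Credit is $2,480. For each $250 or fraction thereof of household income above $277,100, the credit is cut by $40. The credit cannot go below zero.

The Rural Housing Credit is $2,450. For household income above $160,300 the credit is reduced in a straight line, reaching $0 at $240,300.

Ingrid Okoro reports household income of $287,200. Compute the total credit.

$4,665

Solar Installation Rebate: $287,200 is below the $290,300 cutoff, so the full $3,825 applies.
Dependent Care Credit: income exceeds $277,100 by $10,100, which is 41 full-or-partial $250 increments; reduction = 41 × $40 = $1,640, leaving $840.
Rural Housing Credit: $287,200 is at or above $240,300, so the credit is $0.
Total: $3,825 + $840 + $0 = $4,665.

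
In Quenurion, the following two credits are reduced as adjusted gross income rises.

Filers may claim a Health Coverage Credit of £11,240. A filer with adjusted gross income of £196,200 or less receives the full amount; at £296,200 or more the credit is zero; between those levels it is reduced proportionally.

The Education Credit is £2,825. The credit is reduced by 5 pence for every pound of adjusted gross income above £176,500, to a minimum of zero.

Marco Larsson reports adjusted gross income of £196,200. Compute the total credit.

Health Coverage Credit: £196,200 is at or below the £196,200 threshold, so the full £11,240 applies.
Education Credit: 5% of the £19,700 excess over £176,500 is £985; credit = £2,825 − £985 = £1,840.
Total: £11,240 + £1,840 = £13,080.

£13,080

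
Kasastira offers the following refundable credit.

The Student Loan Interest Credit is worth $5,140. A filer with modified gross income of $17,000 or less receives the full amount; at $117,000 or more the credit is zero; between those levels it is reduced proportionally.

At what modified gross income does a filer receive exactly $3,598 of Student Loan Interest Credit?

$3,598 is 3,598/5,140 of the full $5,140, so 1,542/5,140 of the $100,000 range has been used: income = $17,000 + $100,000 × 1,542/5,140 = $47,000.

$47,000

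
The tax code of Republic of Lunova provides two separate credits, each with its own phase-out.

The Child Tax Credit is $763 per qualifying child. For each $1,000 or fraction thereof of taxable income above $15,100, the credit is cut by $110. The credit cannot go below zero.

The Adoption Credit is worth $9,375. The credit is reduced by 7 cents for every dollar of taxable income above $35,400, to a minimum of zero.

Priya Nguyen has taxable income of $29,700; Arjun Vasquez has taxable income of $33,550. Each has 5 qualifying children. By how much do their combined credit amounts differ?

$440

Priya ($29,700): Child Tax Credit: base = 5 × $763 = $3,815. income exceeds $15,100 by $14,600, which is 15 full-or-partial $1,000 increments; reduction = 15 × $110 = $1,650, leaving $2,165. Adoption Credit: $29,700 is at or below the $35,400 threshold, so the full $9,375 applies. total $2,165 + $9,375 = $11,540
Arjun ($33,550): Child Tax Credit: base = 5 × $763 = $3,815. income exceeds $15,100 by $18,450, which is 19 full-or-partial $1,000 increments; reduction = 19 × $110 = $2,090, leaving $1,725. Adoption Credit: $33,550 is at or below the $35,400 threshold, so the full $9,375 applies. total $1,725 + $9,375 = $11,100
Difference: |$11,540 − $11,100| = $440.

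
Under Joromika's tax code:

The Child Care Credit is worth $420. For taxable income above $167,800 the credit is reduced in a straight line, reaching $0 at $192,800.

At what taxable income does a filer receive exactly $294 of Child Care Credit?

$175,300

$294 is 294/420 of the full $420, so 126/420 of the $25,000 range has been used: income = $167,800 + $25,000 × 126/420 = $175,300.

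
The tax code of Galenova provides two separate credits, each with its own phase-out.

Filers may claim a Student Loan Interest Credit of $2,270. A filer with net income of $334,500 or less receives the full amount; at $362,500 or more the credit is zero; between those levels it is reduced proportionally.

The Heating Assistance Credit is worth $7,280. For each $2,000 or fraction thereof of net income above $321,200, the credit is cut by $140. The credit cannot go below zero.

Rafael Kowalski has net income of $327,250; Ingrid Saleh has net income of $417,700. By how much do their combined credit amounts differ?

$8,570

Rafael ($327,250): Student Loan Interest Credit: $327,250 is at or below the $334,500 threshold, so the full $2,270 applies. Heating Assistance Credit: income exceeds $321,200 by $6,050, which is 4 full-or-partial $2,000 increments; reduction = 4 × $140 = $560, leaving $6,720. total $2,270 + $6,720 = $8,990
Ingrid ($417,700): Student Loan Interest Credit: $417,700 is at or above $362,500, so the credit is $0. Heating Assistance Credit: income exceeds $321,200 by $96,500, which is 49 full-or-partial $2,000 increments; reduction = 49 × $140 = $6,860, leaving $420. total $0 + $420 = $420
Difference: |$8,990 − $420| = $8,570.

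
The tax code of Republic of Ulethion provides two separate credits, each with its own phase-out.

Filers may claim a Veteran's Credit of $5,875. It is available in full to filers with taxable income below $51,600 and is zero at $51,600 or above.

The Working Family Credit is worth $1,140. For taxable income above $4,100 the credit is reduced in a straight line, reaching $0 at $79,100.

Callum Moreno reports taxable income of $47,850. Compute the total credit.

Veteran's Credit: $47,850 is below the $51,600 cutoff, so the full $5,875 applies.
Working Family Credit: $47,850 is $43,750 into a $75,000 phase-out range, leaving 31,250/75,000 of the credit: $1,140 × 31,250/75,000 = $475.
Total: $5,875 + $475 = $6,350.

$6,350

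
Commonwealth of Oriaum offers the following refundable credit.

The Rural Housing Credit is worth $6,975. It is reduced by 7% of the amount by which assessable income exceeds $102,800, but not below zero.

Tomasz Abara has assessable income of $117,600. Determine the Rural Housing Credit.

$5,939

Rural Housing Credit: 7% of the $14,800 excess over $102,800 is $1,036; credit = $6,975 − $1,036 = $5,939.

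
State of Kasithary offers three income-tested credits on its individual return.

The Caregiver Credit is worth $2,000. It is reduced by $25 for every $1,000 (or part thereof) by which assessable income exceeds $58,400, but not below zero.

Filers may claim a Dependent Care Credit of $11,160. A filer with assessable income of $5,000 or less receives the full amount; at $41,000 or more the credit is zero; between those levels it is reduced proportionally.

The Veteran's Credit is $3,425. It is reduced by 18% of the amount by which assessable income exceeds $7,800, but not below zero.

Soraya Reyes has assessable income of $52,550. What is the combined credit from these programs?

Caregiver Credit: $52,550 is at or below the $58,400 threshold, so the full $2,000 applies.
Dependent Care Credit: $52,550 is at or above $41,000, so the credit is $0.
Veteran's Credit: 18% of the $44,750 excess over $7,800 is $8,055 ≥ base, so the credit is $0.
Total: $2,000 + $0 + $0 = $2,000.

$2,000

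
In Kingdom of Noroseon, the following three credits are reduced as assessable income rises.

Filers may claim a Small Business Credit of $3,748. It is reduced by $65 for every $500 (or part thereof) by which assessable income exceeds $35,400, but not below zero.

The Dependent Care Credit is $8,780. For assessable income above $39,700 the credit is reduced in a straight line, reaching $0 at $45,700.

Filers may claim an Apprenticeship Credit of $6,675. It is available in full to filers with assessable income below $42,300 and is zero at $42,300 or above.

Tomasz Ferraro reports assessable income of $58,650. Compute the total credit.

$693

Small Business Credit: income exceeds $35,400 by $23,250, which is 47 full-or-partial $500 increments; reduction = 47 × $65 = $3,055, leaving $693.
Dependent Care Credit: $58,650 is at or above $45,700, so the credit is $0.
Apprenticeship Credit: $58,650 meets or exceeds the $42,300 cutoff, so the credit is $0.
Total: $693 + $0 + $0 = $693.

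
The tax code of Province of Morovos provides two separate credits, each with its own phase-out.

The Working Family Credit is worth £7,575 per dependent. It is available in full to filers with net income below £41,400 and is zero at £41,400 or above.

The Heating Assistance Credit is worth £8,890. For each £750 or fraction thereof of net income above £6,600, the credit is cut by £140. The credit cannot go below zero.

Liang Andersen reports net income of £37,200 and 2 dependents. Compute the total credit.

£18,300

Working Family Credit: base = 2 × £7,575 = £15,150. £37,200 is below the £41,400 cutoff, so the full £15,150 applies.
Heating Assistance Credit: income exceeds £6,600 by £30,600, which is 41 full-or-partial £750 increments; reduction = 41 × £140 = £5,740, leaving £3,150.
Total: £15,150 + £3,150 = £18,300.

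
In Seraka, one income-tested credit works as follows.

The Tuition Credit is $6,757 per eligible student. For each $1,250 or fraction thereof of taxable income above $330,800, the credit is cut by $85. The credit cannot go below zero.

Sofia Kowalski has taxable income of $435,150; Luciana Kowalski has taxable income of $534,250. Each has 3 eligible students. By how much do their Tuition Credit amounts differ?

$6,715

Sofia ($435,150): Tuition Credit: base = 3 × $6,757 = $20,271. income exceeds $330,800 by $104,350, which is 84 full-or-partial $1,250 increments; reduction = 84 × $85 = $7,140, leaving $13,131.
Luciana ($534,250): Tuition Credit: base = 3 × $6,757 = $20,271. income exceeds $330,800 by $203,450, which is 163 full-or-partial $1,250 increments; reduction = 163 × $85 = $13,855, leaving $6,416.
Difference: |$13,131 − $6,416| = $6,715.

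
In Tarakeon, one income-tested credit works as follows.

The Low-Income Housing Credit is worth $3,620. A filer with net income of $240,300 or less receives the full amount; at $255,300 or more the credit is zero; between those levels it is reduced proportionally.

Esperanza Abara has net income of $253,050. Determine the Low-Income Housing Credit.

Low-Income Housing Credit: $253,050 is $12,750 into a $15,000 phase-out range, leaving 2,250/15,000 of the credit: $3,620 × 2,250/15,000 = $543.

$543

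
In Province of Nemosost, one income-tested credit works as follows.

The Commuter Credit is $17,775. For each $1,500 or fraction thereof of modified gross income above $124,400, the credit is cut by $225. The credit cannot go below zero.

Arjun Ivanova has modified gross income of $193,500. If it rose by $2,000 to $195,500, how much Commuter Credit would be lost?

At $193,500 — income exceeds $124,400 by $69,100, which is 47 full-or-partial $1,500 increments; reduction = 47 × $225 = $10,575, leaving $7,200.
At $195,500 — income exceeds $124,400 by $71,100, which is 48 full-or-partial $1,500 increments; reduction = 48 × $225 = $10,800, leaving $6,975.
Lost: $7,200 − $6,975 = $225.

$225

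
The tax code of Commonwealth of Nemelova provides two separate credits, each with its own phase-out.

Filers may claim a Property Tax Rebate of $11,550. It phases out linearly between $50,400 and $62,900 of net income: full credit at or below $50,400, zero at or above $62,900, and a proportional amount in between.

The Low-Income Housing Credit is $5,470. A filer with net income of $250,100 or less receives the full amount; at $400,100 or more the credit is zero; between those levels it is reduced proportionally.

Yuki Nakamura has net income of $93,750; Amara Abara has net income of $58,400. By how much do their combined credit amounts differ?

$4,158

Yuki ($93,750): Property Tax Rebate: $93,750 is at or above $62,900, so the credit is $0. Low-Income Housing Credit: $93,750 is at or below the $250,100 threshold, so the full $5,470 applies. total $0 + $5,470 = $5,470
Amara ($58,400): Property Tax Rebate: $58,400 is $8,000 into a $12,500 phase-out range, leaving 4,500/12,500 of the credit: $11,550 × 4,500/12,500 = $4,158. Low-Income Housing Credit: $58,400 is at or below the $250,100 threshold, so the full $5,470 applies. total $4,158 + $5,470 = $9,628
Difference: |$5,470 − $9,628| = $4,158.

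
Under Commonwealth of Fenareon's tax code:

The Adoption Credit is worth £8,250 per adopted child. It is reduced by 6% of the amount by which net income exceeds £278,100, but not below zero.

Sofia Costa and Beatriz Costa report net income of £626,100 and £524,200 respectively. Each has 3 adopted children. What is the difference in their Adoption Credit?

£6,114

Sofia (£626,100): Adoption Credit: base = 3 × £8,250 = £24,750. 6% of the £348,000 excess over £278,100 is £20,880; credit = £24,750 − £20,880 = £3,870.
Beatriz (£524,200): Adoption Credit: base = 3 × £8,250 = £24,750. 6% of the £246,100 excess over £278,100 is £14,766; credit = £24,750 − £14,766 = £9,984.
Difference: |£3,870 − £9,984| = £6,114.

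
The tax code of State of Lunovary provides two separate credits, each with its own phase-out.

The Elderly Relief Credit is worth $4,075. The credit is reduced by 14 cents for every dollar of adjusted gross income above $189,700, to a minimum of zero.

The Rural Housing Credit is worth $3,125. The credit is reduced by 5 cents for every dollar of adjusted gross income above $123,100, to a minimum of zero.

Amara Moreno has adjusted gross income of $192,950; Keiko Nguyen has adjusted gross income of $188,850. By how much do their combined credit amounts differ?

$455

Amara ($192,950): Elderly Relief Credit: 14% of the $3,250 excess over $189,700 is $455; credit = $4,075 − $455 = $3,620. Rural Housing Credit: 5% of the $69,850 excess over $123,100 is $3,492.50 ≥ base, so the credit is $0. total $3,620 + $0 = $3,620
Keiko ($188,850): Elderly Relief Credit: $188,850 is at or below the $189,700 threshold, so the full $4,075 applies. Rural Housing Credit: 5% of the $65,750 excess over $123,100 is $3,287.50 ≥ base, so the credit is $0. total $4,075 + $0 = $4,075
Difference: |$3,620 − $4,075| = $455.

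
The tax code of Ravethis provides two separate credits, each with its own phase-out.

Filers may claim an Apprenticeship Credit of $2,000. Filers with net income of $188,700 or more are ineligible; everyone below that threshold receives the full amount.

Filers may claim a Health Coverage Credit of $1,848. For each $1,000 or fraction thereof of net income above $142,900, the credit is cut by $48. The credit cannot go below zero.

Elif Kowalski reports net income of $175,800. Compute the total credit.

$2,264

Apprenticeship Credit: $175,800 is below the $188,700 cutoff, so the full $2,000 applies.
Health Coverage Credit: income exceeds $142,900 by $32,900, which is 33 full-or-partial $1,000 increments; reduction = 33 × $48 = $1,584, leaving $264.
Total: $2,000 + $264 = $2,264.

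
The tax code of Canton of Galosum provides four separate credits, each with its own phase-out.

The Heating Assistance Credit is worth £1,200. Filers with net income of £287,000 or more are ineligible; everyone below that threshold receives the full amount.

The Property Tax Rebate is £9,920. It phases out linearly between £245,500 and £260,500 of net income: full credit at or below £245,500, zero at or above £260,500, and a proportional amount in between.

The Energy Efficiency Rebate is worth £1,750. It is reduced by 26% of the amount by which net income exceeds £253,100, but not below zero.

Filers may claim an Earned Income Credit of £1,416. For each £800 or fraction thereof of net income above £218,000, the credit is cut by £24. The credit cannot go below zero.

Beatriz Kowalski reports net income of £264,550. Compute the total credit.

Heating Assistance Credit: £264,550 is below the £287,000 cutoff, so the full £1,200 applies.
Property Tax Rebate: £264,550 is at or above £260,500, so the credit is £0.
Energy Efficiency Rebate: 26% of the £11,450 excess over £253,100 is £2,977 ≥ base, so the credit is £0.
Earned Income Credit: income exceeds £218,000 by £46,550 → 59 increments × £24 = £1,416 ≥ base, so the credit is £0.
Total: £1,200 + £0 + £0 + £0 = £1,200.

£1,200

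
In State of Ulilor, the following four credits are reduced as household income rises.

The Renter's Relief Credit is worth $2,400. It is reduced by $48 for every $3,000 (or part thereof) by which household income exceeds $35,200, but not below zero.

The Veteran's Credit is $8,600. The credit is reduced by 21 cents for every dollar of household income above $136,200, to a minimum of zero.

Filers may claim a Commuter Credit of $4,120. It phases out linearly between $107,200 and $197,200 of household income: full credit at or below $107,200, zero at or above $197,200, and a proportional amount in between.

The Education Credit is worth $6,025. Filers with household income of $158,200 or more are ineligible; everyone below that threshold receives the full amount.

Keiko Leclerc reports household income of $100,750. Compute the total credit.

Renter's Relief Credit: income exceeds $35,200 by $65,550, which is 22 full-or-partial $3,000 increments; reduction = 22 × $48 = $1,056, leaving $1,344.
Veteran's Credit: $100,750 is at or below the $136,200 threshold, so the full $8,600 applies.
Commuter Credit: $100,750 is at or below the $107,200 threshold, so the full $4,120 applies.
Education Credit: $100,750 is below the $158,200 cutoff, so the full $6,025 applies.
Total: $1,344 + $8,600 + $4,120 + $6,025 = $20,089.

$20,089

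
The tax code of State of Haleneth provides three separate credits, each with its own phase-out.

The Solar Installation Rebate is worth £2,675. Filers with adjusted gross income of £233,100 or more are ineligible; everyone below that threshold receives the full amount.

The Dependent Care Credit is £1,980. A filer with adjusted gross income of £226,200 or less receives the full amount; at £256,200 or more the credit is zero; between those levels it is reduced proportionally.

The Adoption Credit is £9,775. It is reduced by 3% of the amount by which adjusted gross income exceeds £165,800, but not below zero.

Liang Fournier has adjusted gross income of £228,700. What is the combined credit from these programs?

£12,378

Solar Installation Rebate: £228,700 is below the £233,100 cutoff, so the full £2,675 applies.
Dependent Care Credit: £228,700 is £2,500 into a £30,000 phase-out range, leaving 27,500/30,000 of the credit: £1,980 × 27,500/30,000 = £1,815.
Adoption Credit: 3% of the £62,900 excess over £165,800 is £1,887; credit = £9,775 − £1,887 = £7,888.
Total: £2,675 + £1,815 + £7,888 = £12,378.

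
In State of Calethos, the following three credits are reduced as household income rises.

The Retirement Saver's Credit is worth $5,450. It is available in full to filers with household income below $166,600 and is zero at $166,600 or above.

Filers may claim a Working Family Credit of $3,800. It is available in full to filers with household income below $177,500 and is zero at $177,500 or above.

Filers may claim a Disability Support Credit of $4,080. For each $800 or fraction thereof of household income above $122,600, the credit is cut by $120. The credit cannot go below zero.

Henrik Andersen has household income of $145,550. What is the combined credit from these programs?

Retirement Saver's Credit: $145,550 is below the $166,600 cutoff, so the full $5,450 applies.
Working Family Credit: $145,550 is below the $177,500 cutoff, so the full $3,800 applies.
Disability Support Credit: income exceeds $122,600 by $22,950, which is 29 full-or-partial $800 increments; reduction = 29 × $120 = $3,480, leaving $600.
Total: $5,450 + $3,800 + $600 = $9,850.

$9,850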